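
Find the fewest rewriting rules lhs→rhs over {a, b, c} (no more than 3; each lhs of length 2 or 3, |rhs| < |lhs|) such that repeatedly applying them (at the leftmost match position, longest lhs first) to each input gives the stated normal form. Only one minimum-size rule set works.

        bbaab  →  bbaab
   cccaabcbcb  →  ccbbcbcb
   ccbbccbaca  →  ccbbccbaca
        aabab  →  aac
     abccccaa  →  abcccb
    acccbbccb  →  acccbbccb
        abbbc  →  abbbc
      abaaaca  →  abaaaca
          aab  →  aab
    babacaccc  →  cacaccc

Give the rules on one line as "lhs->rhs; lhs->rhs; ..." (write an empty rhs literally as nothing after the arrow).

bab->c; caa->b

  | bbaab
  | cccaabcbcb => ccbbcbcb
  | ccbbccbaca
  | aabab => aac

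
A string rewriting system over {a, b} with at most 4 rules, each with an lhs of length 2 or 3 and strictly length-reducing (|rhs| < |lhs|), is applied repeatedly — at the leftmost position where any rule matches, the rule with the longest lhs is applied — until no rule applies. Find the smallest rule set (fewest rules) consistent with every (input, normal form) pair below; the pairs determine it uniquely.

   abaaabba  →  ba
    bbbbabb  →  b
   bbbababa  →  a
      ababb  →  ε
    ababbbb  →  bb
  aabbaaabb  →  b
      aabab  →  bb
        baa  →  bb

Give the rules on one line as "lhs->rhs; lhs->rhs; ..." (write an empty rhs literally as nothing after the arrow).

aa->b; ab->; abb->; bbb->

  | abaaabba => aaabba => babba => ba
  | bbbbabb => babb => b
  | bbbababa => ababa => aba => a
  | ababb => abb => ε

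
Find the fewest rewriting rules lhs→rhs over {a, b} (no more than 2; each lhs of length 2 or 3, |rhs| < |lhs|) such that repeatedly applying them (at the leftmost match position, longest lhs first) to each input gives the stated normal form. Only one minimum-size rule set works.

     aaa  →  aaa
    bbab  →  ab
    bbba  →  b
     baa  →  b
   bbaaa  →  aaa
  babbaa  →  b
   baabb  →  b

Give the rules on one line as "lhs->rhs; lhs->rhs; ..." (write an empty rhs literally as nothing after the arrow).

  | aaa
  | bbab => ab
  | bbba => ba => b
  | baa => ba => b

ba->b; bb->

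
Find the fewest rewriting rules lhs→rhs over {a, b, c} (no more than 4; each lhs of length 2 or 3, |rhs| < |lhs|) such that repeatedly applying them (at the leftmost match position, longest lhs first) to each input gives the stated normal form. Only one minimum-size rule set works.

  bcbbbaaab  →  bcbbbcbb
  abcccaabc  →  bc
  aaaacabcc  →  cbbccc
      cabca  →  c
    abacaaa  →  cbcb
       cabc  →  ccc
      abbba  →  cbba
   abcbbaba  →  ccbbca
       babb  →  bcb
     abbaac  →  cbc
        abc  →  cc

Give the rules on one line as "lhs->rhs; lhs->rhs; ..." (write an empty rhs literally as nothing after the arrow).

aaa->cb; ab->c; ac->b; cca->

  | bcbbbaaab => bcbbbcbb
  | abcccaabc => ccccaabc => ccabc => bc
  | aaaacabcc => cbacabcc => cbbabcc => cbbccc
  | cabca => ccca => c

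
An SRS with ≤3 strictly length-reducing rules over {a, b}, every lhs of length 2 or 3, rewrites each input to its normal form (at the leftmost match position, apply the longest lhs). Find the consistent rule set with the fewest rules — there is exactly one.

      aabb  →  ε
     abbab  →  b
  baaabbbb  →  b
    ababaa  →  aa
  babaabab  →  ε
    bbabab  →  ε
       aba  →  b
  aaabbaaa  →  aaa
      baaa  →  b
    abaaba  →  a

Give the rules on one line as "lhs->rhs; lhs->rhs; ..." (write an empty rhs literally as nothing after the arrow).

ab->b; ba->b; bb->

  | aabb => abb => bb => ε
  | abbab => bbab => ab => b
  | baaabbbb => baabbbb => babbbb => bbbbb => bbb => b
  | ababaa => babaa => bbaa => aa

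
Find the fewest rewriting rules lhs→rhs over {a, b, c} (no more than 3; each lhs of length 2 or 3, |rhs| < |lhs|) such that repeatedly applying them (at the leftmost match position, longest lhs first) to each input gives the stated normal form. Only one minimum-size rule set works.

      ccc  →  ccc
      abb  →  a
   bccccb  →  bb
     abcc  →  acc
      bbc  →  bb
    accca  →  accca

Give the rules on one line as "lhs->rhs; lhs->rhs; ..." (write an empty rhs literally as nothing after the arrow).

  | ccc
  | abb => ab => a
  | bccccb => bcccb => bccb => bcb => bb
  | abcc => acc

ab->a; bc->b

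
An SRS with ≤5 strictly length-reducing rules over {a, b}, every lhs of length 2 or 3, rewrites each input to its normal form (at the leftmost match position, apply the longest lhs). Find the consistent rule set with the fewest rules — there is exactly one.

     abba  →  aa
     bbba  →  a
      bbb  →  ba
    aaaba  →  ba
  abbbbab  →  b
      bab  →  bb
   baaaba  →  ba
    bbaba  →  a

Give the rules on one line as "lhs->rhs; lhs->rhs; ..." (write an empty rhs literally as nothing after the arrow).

  | abba => aa
  | bbba => baa => a
  | bbb => ba
  | aaaba => aaba => aba => ba

ab->b; abb->a; baa->a; bbb->ba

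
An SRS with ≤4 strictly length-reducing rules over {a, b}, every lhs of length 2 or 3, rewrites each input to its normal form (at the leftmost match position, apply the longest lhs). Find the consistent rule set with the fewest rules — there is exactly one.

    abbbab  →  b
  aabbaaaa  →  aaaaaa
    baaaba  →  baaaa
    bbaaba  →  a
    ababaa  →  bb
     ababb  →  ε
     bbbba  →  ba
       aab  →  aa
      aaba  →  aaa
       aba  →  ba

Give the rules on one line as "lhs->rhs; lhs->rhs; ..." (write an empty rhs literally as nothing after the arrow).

aab->aa; ab->b; bba->bb; bbb->

  | abbbab => bbbab => ab => b
  | aabbaaaa => aabaaaa => aaaaaa
  | baaaba => baaaa
  | bbaaba => bbaba => bbba => a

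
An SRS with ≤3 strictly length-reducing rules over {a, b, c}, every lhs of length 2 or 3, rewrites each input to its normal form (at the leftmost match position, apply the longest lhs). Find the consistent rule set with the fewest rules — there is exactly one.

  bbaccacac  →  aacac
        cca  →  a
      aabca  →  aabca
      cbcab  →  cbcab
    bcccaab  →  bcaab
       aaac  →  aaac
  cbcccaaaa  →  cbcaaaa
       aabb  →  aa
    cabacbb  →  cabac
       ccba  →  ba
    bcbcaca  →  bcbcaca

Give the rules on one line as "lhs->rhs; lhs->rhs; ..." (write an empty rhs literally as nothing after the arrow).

  | bbaccacac => accacac => aacac
  | cca => a
  | aabca
  | cbcab

bb->; cc->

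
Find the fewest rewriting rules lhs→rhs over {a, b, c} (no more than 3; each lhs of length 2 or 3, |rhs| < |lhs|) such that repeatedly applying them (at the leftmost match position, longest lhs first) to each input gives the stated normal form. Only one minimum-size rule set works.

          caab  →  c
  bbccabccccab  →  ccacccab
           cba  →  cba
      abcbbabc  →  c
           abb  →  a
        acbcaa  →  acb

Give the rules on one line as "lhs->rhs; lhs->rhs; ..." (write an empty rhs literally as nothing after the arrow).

  | caab => cbb => c
  | bbccabccccab => ccabccccab => ccacccab
  | cba
  | abcbbabc => abbabc => aabc => bbc => c

aa->b; bb->; bc->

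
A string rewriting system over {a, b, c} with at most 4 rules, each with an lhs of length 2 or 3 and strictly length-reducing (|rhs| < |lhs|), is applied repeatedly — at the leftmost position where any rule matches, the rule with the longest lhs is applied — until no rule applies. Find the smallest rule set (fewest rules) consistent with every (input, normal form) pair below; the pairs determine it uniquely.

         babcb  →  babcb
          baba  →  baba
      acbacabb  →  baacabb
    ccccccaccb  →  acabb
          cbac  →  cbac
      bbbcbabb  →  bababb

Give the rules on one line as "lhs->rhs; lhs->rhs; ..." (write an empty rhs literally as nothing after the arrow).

acb->ba; bbc->a; cc->b

  | babcb
  | baba
  | acbacabb => baacabb
  | ccccccaccb => bccccaccb => bbccaccb => acaccb => acabb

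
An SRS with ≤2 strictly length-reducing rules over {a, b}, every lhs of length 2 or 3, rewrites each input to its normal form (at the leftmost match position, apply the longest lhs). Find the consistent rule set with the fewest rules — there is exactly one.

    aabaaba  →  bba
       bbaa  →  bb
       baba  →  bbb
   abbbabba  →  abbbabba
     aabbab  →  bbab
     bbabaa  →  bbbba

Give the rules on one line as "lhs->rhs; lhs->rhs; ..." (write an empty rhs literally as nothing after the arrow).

  | aabaaba => baaba => bba
  | bbaa => bb
  | baba => bbb
  | abbbabba

aa->; aba->bb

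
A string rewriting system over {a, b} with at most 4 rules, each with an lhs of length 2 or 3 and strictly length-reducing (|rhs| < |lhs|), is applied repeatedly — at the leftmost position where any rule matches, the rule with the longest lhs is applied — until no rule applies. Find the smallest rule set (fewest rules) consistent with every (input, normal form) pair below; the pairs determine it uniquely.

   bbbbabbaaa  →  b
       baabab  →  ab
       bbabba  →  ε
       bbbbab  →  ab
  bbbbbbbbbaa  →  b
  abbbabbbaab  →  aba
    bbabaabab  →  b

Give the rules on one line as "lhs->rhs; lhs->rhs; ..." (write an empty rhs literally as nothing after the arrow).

aa->; aaa->ba; bb->

  | bbbbabbaaa => bbabbaaa => abbaaa => aaaa => baa => b
  | baabab => bbab => ab
  | bbabba => abba => aa => ε
  | bbbbab => bbab => ab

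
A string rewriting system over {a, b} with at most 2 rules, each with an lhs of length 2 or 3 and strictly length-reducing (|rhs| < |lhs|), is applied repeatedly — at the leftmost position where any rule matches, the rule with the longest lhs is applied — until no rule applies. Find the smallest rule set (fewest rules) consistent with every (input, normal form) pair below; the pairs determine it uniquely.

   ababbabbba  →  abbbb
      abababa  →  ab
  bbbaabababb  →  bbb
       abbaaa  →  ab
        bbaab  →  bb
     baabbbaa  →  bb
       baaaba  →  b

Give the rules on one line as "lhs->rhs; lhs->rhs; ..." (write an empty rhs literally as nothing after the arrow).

  | ababbabbba => abbbabbba => abbbbba => abbbb
  | abababa => abbaba => abba => ab
  | bbbaabababb => bbabababb => bbababb => bbabb => bbb
  | abbaaa => abaa => aba => ab

ba->b; bba->b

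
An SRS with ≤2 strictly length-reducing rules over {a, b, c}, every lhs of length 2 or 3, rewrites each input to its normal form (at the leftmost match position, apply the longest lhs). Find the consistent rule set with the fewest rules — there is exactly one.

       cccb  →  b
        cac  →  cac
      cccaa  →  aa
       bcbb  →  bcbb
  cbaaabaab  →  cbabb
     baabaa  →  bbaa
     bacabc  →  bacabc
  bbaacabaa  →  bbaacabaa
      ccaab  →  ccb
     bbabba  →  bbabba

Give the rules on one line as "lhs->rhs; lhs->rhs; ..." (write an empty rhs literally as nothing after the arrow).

aab->b; ccc->

  | cccb => b
  | cac
  | cccaa => aa
  | bcbb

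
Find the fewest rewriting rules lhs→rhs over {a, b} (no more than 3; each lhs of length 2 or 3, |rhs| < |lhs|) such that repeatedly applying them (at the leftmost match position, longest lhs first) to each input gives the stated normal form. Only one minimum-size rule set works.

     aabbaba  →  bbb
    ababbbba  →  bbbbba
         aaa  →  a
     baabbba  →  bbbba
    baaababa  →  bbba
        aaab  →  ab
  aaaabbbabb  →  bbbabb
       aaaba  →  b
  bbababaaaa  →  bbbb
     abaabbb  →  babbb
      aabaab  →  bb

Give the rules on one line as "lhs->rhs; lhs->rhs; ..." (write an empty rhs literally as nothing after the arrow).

  | aabbaba => bbaba => bbb
  | ababbbba => bbbbba
  | aaa => a
  | baabbba => bbbba

aa->; aba->b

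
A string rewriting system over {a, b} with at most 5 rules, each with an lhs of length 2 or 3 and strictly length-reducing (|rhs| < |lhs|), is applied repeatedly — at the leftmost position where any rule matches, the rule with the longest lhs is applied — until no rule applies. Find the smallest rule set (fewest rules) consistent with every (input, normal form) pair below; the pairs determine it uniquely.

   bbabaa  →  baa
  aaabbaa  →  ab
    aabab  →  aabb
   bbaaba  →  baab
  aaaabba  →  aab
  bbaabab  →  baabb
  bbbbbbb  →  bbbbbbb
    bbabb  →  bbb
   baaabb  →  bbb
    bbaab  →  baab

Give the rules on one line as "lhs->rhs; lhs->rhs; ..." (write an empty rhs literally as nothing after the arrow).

aaa->a; aba->ab; bab->bb; bba->ba

  | bbabaa => babaa => bbaa => baa
  | aaabbaa => abbaa => abaa => aba => ab
  | aabab => aabb
  | bbaaba => baaba => baab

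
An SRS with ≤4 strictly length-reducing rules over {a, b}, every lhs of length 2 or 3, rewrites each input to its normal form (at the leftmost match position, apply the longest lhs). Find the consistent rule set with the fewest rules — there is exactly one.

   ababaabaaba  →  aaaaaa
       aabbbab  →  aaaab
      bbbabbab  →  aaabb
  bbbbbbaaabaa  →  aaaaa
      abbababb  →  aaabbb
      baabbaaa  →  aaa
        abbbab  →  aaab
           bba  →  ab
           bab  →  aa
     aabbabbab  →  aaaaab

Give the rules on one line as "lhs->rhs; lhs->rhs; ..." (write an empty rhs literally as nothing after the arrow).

  | ababaabaaba => aaaaabaaba => aaaaaaba => aaaaaa
  | aabbbab => aababb => aaaab
  | bbbabbab => babbbab => aabbab => aaabb
  | bbbbbbaaabaa => bbbbabaabaa => bbabbaabaa => abbbaabaa => abababaa => aaaabaa => aaaaa

ba->; bab->aa; bba->ab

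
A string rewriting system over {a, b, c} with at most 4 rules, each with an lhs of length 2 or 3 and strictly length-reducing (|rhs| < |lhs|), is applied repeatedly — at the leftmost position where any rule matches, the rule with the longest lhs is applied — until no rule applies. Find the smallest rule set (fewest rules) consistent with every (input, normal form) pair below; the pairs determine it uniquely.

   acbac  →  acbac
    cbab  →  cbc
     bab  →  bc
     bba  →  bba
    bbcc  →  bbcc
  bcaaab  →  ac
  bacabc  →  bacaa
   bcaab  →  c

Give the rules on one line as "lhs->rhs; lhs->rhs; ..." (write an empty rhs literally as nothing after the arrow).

ab->c; abc->aa; bca->

  | acbac
  | cbab => cbc
  | bab => bc
  | bba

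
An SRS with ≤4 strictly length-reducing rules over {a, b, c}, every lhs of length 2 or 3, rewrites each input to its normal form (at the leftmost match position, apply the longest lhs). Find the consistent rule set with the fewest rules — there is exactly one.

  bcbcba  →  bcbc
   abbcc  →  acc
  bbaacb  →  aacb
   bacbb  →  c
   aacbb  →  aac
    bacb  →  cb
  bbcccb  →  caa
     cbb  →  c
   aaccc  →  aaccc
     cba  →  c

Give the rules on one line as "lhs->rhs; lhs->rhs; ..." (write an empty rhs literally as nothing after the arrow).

ba->; bb->; ccb->aa

  | bcbcba => bcbc
  | abbcc => acc
  | bbaacb => aacb
  | bacbb => cbb => c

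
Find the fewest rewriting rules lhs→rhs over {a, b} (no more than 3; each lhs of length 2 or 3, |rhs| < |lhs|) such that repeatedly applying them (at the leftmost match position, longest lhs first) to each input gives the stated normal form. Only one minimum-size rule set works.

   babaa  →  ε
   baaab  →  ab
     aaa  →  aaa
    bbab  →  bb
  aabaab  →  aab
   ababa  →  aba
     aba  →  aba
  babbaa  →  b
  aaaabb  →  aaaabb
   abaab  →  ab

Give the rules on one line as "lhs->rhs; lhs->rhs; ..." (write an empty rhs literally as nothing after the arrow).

  | babaa => baa => ε
  | baaab => ab
  | aaa
  | bbab => bb

baa->; bab->b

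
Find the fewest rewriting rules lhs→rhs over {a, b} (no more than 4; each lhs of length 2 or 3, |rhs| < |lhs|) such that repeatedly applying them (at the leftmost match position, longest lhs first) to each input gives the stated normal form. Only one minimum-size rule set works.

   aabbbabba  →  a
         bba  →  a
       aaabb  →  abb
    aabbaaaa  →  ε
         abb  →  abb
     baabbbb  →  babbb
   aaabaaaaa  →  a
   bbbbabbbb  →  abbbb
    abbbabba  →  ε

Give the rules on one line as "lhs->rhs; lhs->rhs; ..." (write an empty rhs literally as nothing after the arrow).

  | aabbbabba => abbabba => aabba => aba => a
  | bba => a
  | aaabb => abb
  | aabbaaaa => abaaaa => aaaa => aa => ε

aa->; aab->a; aba->a; bba->a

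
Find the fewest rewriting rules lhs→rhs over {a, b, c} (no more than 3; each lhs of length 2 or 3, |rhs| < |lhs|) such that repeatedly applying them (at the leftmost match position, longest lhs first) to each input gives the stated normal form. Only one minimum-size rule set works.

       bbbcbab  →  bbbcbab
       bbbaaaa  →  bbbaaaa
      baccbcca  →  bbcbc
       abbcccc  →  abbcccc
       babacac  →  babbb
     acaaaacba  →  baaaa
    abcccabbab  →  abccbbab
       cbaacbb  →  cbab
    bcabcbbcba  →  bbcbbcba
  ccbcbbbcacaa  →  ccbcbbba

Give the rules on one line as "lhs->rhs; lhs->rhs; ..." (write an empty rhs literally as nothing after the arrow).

ac->b; acb->; ca->

  | bbbcbab
  | bbbaaaa
  | baccbcca => bbcbcca => bbcbc
  | abbcccc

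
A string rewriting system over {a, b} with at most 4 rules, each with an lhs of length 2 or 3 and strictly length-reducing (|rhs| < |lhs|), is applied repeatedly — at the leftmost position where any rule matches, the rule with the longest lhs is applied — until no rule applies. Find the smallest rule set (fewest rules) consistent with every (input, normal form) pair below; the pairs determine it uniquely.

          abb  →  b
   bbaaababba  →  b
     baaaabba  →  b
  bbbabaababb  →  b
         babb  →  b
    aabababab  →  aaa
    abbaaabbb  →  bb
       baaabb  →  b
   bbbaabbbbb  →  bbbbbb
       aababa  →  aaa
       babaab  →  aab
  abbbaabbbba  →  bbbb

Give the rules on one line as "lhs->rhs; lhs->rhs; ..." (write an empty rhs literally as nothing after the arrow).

abb->b; ba->b; bab->

  | abb => b
  | bbaaababba => bbaababba => bbababba => babba => ba => b
  | baaaabba => baaabba => baabba => babba => ba => b
  | bbbabaababb => bbaababb => bbababb => babb => b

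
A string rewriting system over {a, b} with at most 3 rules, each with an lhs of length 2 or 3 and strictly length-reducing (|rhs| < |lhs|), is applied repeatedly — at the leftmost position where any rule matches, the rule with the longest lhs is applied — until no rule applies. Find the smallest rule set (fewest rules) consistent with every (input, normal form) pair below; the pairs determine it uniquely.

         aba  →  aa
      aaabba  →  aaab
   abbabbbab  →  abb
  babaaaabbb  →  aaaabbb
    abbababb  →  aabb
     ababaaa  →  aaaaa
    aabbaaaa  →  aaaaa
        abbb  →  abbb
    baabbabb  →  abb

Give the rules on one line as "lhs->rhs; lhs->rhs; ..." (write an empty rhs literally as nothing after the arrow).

aba->aa; ba->; bab->

  | aba => aa
  | aaabba => aaab
  | abbabbbab => abbbab => abb
  | babaaaabbb => aaaabbb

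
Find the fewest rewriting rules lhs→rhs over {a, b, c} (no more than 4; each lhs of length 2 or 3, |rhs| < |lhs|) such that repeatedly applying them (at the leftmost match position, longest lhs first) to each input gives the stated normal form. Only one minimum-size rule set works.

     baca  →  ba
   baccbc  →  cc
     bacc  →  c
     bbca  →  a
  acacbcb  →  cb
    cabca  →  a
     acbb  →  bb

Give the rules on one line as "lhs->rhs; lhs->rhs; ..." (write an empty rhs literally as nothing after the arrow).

ac->; bc->c; ca->a

  | baca => ba
  | baccbc => bcbc => cbc => cc
  | bacc => bc => c
  | bbca => bca => ca => a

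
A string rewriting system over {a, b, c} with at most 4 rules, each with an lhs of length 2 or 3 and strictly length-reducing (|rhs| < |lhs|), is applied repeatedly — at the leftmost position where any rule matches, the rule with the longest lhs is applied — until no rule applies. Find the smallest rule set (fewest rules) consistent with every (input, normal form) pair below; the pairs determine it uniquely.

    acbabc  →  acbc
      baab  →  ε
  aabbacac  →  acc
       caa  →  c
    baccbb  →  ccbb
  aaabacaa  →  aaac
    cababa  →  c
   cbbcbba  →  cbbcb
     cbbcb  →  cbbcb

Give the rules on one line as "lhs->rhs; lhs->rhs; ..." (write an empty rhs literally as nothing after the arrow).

ab->; ba->; ca->c

  | acbabc => acbc
  | baab => ab => ε
  | aabbacac => abacac => acac => acc
  | caa => ca => c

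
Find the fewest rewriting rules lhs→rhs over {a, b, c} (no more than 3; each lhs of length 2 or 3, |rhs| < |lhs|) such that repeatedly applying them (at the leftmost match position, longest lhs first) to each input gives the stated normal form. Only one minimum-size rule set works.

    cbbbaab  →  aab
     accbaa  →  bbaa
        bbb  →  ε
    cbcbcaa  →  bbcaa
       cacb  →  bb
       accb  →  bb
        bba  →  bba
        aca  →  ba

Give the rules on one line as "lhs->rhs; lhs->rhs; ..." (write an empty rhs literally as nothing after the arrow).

  | cbbbaab => bbbaab => aab
  | accbaa => bcbaa => bbaa
  | bbb => ε
  | cbcbcaa => bcbcaa => bbcaa

ac->b; bbb->; cb->b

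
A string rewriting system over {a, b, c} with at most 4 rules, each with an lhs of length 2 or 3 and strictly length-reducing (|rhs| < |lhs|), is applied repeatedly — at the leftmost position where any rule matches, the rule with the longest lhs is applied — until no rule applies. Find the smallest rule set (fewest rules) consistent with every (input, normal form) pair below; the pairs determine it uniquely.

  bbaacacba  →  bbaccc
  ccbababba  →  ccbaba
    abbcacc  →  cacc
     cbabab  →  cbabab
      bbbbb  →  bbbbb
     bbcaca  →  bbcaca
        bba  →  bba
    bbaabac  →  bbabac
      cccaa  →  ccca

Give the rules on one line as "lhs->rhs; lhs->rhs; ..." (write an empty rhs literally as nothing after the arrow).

  | bbaacacba => bbacacba => bbacaaa => bbaccc
  | ccbababba => ccbaba
  | abbcacc => cacc
  | cbabab

aa->a; aaa->cc; abb->; acb->aa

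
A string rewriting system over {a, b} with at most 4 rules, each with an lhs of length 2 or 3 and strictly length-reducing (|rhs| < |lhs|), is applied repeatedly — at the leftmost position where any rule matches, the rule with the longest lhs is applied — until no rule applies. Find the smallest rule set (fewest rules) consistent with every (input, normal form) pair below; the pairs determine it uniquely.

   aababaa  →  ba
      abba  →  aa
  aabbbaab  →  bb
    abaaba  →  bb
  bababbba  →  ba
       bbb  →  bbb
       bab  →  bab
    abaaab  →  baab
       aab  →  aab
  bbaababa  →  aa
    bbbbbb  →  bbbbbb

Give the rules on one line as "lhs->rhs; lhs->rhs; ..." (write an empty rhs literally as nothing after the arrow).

  | aababaa => abbaa => aaa => ba
  | abba => aa
  | aabbbaab => aabaab => abab => bb
  | abaaba => baba => bb

aaa->ba; aba->b; bba->a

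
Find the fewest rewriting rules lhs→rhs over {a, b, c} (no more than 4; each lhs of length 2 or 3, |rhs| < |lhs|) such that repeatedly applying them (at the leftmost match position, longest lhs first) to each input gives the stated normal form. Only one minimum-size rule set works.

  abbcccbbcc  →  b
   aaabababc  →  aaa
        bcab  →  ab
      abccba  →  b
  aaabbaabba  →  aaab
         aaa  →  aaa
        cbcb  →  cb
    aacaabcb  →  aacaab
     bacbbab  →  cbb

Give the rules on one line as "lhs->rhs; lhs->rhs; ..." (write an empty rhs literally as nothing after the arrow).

acb->bb; ba->; bc->

  | abbcccbbcc => abccbbcc => acbbcc => bbbcc => bbc => b
  | aaabababc => aaababc => aaabc => aaa
  | bcab => ab
  | abccba => acba => bba => b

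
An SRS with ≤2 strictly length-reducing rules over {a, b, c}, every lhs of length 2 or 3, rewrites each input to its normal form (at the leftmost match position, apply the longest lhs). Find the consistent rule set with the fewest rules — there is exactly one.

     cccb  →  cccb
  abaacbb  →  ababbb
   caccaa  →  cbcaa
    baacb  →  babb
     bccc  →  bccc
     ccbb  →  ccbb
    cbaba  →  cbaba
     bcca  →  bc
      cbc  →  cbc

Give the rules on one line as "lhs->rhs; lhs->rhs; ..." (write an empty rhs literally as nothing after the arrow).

  | cccb
  | abaacbb => ababbb
  | caccaa => cbcaa
  | baacb => babb

ac->b; cca->c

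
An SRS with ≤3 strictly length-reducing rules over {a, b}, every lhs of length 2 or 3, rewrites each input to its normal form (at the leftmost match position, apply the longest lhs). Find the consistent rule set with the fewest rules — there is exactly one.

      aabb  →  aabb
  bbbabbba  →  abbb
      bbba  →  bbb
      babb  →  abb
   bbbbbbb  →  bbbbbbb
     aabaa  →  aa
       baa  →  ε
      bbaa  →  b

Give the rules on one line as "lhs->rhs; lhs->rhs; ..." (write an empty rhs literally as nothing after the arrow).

ba->b; baa->; bab->ab

  | aabb
  | bbbabbba => bbabbba => babbba => abbba => abbb
  | bbba => bbb
  | babb => abb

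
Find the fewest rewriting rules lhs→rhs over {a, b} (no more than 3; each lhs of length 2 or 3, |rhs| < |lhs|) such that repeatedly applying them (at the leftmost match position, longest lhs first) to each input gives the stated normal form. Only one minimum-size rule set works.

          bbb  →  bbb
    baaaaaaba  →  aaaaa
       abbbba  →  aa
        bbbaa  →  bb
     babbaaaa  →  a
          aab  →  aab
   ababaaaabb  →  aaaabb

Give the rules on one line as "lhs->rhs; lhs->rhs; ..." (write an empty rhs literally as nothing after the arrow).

ba->a; baa->

  | bbb
  | baaaaaaba => aaaaba => aaaaa
  | abbbba => abbba => abba => aba => aa
  | bbbaa => bb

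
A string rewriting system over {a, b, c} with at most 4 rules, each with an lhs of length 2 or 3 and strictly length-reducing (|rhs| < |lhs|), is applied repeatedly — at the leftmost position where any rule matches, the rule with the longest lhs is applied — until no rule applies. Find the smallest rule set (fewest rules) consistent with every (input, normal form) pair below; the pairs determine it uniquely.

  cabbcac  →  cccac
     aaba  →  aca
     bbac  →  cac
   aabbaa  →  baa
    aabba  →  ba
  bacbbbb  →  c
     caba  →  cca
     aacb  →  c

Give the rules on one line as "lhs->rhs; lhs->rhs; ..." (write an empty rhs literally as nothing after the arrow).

  | cabbcac => ccbcac => cccac
  | aaba => aca
  | bbac => cac
  | aabbaa => acbaa => baa

ab->c; acb->b; bb->c; cb->c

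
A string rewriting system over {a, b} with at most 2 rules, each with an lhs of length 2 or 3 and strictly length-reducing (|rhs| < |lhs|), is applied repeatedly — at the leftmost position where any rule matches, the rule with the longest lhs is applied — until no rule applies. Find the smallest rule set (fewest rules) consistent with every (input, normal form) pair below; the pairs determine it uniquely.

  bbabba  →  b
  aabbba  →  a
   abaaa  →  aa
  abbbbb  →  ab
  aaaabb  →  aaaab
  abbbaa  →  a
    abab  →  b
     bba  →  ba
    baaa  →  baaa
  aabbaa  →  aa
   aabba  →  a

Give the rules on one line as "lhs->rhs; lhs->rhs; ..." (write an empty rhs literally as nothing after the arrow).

  | bbabba => babba => baba => b
  | aabbba => aabba => aaba => a
  | abaaa => aa
  | abbbbb => abbbb => abbb => abb => ab

aba->; bb->b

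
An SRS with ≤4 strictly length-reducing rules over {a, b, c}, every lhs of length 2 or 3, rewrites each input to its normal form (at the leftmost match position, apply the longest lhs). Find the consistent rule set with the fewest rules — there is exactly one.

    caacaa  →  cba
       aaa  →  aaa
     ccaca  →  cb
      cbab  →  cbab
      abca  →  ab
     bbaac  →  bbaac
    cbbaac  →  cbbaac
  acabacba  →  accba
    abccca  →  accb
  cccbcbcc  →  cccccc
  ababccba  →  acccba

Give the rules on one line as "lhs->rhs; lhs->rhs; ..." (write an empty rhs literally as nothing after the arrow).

  | caacaa => bacaa => ccaa => cba
  | aaa
  | ccaca => cbca => cca => cb
  | cbab

bac->cc; bc->c; ca->b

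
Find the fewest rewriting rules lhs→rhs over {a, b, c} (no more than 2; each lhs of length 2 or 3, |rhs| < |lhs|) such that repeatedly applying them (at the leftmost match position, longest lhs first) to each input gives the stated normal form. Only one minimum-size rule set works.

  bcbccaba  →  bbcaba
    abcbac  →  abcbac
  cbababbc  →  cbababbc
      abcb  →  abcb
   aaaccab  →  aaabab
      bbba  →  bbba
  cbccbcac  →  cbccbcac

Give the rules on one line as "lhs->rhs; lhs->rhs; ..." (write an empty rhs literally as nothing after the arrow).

  | bcbccaba => bcbbaba => bbcaba
  | abcbac
  | cbababbc
  | abcb

cbb->bc; cca->ba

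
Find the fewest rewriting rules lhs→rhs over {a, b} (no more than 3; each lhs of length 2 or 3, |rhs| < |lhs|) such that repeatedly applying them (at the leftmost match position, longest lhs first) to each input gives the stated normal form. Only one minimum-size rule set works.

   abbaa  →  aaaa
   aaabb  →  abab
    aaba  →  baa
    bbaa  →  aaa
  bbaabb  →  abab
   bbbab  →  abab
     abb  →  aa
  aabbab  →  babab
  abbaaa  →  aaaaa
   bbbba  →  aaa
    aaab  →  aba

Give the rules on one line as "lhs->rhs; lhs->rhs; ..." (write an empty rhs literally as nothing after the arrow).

aab->ba; bb->a

  | abbaa => aaaa
  | aaabb => abab
  | aaba => baa
  | bbaa => aaa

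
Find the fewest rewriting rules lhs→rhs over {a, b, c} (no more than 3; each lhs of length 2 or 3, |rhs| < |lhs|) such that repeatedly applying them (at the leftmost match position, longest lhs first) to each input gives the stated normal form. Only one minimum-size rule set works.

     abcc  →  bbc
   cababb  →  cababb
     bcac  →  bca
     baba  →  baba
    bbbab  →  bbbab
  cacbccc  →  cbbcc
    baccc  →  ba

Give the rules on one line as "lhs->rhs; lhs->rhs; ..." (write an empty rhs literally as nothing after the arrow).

abc->bb; ac->a

  | abcc => bbc
  | cababb
  | bcac => bca
  | baba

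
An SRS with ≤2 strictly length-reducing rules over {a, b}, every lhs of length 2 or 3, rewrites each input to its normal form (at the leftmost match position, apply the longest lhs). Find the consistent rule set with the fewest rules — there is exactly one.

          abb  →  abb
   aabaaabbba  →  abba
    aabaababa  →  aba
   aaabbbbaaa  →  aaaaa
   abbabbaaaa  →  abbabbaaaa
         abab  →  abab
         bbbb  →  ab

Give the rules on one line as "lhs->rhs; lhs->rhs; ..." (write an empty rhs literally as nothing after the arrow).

aab->; bbb->a

  | abb
  | aabaaabbba => aaabbba => abba
  | aabaababa => aababa => aba
  | aaabbbbaaa => abbbaaa => aaaaa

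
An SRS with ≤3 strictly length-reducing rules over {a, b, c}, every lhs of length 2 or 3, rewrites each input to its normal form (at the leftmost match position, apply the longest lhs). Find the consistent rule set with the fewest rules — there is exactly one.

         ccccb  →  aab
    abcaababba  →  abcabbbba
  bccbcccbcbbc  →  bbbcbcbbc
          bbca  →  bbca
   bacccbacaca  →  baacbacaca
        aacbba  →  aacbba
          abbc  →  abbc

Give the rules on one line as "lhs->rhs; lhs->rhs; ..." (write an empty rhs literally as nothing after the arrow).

  | ccccb => accb => aab
  | abcaababba => abcabbbba
  | bccbcccbcbbc => babcccbcbbc => babacbcbbc => bbbcbcbbc
  | bbca

aba->bb; cc->a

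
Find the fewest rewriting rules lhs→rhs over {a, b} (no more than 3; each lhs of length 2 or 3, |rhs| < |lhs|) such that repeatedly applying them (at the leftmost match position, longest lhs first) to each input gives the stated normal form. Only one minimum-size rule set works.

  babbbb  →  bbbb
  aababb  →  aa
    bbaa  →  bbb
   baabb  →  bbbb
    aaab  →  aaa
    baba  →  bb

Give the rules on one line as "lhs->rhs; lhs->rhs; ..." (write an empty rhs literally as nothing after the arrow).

ab->a; abb->b; baa->bb

  | babbbb => bbbb
  | aababb => aaabb => aab => aa
  | bbaa => bbb
  | baabb => bbbb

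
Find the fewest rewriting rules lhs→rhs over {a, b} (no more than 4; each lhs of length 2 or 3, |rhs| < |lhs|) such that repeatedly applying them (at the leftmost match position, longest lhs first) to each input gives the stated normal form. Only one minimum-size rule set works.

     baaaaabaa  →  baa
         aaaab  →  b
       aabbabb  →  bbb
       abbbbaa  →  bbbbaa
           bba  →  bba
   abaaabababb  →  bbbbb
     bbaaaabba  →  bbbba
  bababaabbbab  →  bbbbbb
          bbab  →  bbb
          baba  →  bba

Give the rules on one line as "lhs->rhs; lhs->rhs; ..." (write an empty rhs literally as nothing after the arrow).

aaa->; aab->; ab->b

  | baaaaabaa => baabaa => baa
  | aaaab => ab => b
  | aabbabb => babb => bbb
  | abbbbaa => bbbbaa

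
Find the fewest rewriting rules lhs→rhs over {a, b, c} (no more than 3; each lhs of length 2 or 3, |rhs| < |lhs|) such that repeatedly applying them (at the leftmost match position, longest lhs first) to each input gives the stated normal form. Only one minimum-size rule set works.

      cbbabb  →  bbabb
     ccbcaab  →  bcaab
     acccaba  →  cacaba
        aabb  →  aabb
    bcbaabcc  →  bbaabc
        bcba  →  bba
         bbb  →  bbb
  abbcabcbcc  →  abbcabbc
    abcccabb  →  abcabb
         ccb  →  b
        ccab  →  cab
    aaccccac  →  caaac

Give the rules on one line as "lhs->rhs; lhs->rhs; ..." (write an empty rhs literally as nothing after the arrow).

acc->ca; cb->b; cc->c

  | cbbabb => bbabb
  | ccbcaab => cbcaab => bcaab
  | acccaba => cacaba
  | aabb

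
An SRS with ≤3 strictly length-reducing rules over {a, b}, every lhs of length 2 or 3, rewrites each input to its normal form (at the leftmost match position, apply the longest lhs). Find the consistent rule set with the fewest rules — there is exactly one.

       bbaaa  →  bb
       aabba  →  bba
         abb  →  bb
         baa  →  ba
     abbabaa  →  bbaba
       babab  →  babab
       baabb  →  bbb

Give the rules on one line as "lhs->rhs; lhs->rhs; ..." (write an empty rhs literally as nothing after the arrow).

  | bbaaa => bb
  | aabba => abba => bba
  | abb => bb
  | baa => ba

aa->a; aaa->; abb->bb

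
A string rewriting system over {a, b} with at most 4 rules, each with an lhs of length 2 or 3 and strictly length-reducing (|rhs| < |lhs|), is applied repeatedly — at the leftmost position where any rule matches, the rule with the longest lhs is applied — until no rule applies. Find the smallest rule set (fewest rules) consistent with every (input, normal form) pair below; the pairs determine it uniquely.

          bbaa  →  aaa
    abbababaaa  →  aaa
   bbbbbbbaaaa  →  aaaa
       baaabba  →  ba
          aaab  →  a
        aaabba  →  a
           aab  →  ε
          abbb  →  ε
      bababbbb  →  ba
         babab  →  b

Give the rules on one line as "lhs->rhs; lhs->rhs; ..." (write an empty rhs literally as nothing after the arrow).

aab->; ab->; abb->a; bb->a

  | bbaa => aaa
  | abbababaaa => aababaaa => abaaa => aaa
  | bbbbbbbaaaa => abbbbbaaaa => abbbaaaa => abaaaa => aaaa
  | baaabba => baba => ba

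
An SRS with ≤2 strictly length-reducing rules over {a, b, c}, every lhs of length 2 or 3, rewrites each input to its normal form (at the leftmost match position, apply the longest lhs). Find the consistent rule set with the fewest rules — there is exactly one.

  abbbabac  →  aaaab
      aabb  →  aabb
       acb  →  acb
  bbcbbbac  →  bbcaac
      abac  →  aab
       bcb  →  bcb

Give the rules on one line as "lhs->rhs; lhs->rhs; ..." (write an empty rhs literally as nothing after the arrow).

bac->ab; bbb->a

  | abbbabac => aaabac => aaaab
  | aabb
  | acb
  | bbcbbbac => bbcaac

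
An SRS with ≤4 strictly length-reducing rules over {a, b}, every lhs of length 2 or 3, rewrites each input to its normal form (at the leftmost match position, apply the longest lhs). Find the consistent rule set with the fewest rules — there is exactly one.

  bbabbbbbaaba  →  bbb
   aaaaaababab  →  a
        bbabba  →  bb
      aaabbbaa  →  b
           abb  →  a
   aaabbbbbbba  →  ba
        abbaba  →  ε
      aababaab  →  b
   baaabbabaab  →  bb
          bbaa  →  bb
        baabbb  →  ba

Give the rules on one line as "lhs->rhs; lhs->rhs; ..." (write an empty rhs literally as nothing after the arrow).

aa->; aab->a; ab->b; abb->a

  | bbabbbbbaaba => bbabbbaaba => bbabaaba => bbbaaba => bbbaa => bbb
  | aaaaaababab => aaaababab => aababab => aabab => aab => a
  | bbabba => bbaa => bb
  | aaabbbaa => abbbaa => abaa => baa => b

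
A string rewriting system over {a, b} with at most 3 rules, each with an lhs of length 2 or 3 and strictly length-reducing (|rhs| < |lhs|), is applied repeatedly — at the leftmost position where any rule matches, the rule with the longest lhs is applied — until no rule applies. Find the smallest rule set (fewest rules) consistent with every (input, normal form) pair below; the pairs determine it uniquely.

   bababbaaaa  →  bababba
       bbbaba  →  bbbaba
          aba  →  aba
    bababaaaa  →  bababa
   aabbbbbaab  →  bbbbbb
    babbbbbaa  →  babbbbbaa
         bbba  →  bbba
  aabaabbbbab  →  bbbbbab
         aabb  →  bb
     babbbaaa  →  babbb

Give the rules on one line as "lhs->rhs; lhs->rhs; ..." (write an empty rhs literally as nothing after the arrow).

  | bababbaaaa => bababba
  | bbbaba
  | aba
  | bababaaaa => bababa

aaa->; aab->b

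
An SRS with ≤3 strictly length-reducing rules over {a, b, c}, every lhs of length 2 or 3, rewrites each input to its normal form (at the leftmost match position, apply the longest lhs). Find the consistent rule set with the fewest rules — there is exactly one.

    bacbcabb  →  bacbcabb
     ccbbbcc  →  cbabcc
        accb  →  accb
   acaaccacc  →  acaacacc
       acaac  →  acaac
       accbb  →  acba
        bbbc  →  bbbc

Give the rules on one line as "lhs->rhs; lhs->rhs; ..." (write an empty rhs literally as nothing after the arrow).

cbb->ba; cca->ca

  | bacbcabb
  | ccbbbcc => cbabcc
  | accb
  | acaaccacc => acaacacc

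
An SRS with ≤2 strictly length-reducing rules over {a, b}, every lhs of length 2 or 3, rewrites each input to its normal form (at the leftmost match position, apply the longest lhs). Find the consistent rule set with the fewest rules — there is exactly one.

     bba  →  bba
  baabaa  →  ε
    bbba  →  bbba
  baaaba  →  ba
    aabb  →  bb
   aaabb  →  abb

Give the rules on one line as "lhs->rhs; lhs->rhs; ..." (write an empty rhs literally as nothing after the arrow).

aa->; baa->a

  | bba
  | baabaa => abaa => aa => ε
  | bbba
  | baaaba => aaba => ba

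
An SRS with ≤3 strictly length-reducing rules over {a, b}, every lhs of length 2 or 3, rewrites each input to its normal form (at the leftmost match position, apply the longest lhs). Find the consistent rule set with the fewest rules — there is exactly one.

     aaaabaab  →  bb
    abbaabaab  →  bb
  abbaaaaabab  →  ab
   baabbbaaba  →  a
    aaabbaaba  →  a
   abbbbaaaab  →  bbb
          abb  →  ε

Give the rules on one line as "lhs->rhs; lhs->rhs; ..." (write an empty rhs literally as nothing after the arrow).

aab->bb; abb->; ba->a

  | aaaabaab => aabbaab => bbbaab => bbaab => baab => aab => bb
  | abbaabaab => aabaab => bbaab => baab => aab => bb
  | abbaaaaabab => aaaaabab => aaabbab => abbbab => bab => ab
  | baabbbaaba => aabbbaaba => bbbbaaba => bbbaaba => bbaaba => baaba => aaba => bba => ba => a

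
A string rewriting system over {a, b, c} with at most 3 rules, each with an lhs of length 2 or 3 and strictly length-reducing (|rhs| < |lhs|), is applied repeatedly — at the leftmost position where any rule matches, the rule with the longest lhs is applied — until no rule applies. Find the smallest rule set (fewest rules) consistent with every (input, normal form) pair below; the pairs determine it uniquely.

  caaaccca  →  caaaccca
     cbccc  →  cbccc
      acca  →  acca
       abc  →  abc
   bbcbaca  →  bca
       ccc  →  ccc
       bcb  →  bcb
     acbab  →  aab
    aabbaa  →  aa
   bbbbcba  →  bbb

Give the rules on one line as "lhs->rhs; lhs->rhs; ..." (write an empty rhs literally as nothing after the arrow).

  | caaaccca
  | cbccc
  | acca
  | abc

ba->; cba->a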